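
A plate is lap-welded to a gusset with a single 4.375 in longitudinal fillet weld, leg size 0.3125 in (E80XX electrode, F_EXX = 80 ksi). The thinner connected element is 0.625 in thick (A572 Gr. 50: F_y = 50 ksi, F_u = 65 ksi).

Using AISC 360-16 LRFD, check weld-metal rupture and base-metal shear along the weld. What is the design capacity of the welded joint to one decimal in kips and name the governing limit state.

Weld metal: throat = 0.707×0.3125 = 0.22094 in, L = 4.375 in. φR_n = 0.75 × 0.6 × 80 × 0.22094 × 4.375 = 34.8 kips.
Base metal shear (0.625 in plate): yield φR_n = 1.0×0.6×50×0.625×4.375 = 82.0 kips; rupture φR_n = 0.75×0.6×65×0.625×4.375 = 80.0 kips; take 80.0 kips (rupture).
Governing: min(34.8, 80.0) = 34.8 kips → weld metal.

34.8 kips (weld metal governs)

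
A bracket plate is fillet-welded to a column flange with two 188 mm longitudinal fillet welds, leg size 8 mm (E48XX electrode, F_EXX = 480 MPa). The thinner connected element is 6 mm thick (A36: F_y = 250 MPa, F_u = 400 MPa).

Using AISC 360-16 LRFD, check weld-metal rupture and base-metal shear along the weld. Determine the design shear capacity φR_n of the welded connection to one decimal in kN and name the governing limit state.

Weld metal: throat = 0.707×8 = 5.656 mm, L = 2×188 = 376 mm. φR_n = 0.75 × 0.6 × 480 × 5.656 × 376 = 459.4 kN.
Base metal shear (6 mm plate): yield φR_n = 1.0×0.6×250×6×376 = 338.4 kN; rupture φR_n = 0.75×0.6×400×6×376 = 406.1 kN; take 338.4 kN (yield).
Governing: min(459.4, 338.4) = 338.4 kN → base-metal shear.

338.4 kN (base-metal shear governs)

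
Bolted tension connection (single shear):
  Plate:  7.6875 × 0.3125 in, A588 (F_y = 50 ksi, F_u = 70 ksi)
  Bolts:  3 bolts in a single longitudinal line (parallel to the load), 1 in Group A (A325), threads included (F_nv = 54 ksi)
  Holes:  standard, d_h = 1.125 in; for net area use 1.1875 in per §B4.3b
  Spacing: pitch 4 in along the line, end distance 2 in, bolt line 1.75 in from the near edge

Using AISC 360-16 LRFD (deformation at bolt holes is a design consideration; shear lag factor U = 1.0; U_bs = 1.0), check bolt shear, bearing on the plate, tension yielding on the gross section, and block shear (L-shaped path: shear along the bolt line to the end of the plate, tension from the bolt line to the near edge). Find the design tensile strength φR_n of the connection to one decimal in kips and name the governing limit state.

88.2 kips (block shear governs)

Bolt shear: A_b = π(1)²/4 = 0.7854 in². φR_n = 0.75 × 54 × 0.7854 × 3 × 1 = 95.4 kips.
Bearing (0.3125 in plate, F_u = 70 ksi): end bolts L_c = 2 − 1.125/2 = 1.4375, R_n = min(1.2×1.4375×0.3125×70, 2.4×1×0.3125×70) = 37.734 kips/bolt; interior L_c = 4 − 1.125 = 2.875, R_n = 52.5 kips/bolt. φR_n = 0.75 × (1×37.734 + 2×52.5) = 107.1 kips.
Tension yield (gross): A_g = 7.6875×0.3125 = 2.4023 in². φR_n = 0.90 × 50 × 2.4023 = 108.1 kips.
Block shear: shear path 1×[2+2×4] = 1×10 in, A_gv = 3.125, A_nv = 1×(10 − 2.5×1.1875)×0.3125 = 2.1973 in²; tension to near edge: (1.75 − 0.5×1.1875)×0.3125 = 0.36133 in². R_n = min(0.6×70×2.1973, 0.6×50×3.125) + 1.0×70×0.36133 = min(92.287, 93.75) + 25.293 = 117.58 kips. φR_n = 0.75 × 117.58 = 88.2 kips.
Governing: min(95.4, 107.1, 108.1, 88.2) = 88.2 kips → block shear.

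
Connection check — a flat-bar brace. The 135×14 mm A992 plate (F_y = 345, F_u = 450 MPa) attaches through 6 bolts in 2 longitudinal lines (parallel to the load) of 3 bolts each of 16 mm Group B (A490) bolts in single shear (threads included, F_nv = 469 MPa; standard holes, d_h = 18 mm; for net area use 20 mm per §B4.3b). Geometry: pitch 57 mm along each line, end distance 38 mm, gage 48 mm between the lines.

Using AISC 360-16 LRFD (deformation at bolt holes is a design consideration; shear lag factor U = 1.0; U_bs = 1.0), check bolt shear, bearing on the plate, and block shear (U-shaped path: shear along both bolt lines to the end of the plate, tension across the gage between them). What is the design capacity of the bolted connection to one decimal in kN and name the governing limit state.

Bolt shear: A_b = π(16)²/4 = 201.06 mm². φR_n = 0.75 × 469 × 201.06 × 6 × 1 = 424.3 kN.
Bearing (14 mm plate, F_u = 450 MPa): end bolts L_c = 38 − 18/2 = 29, R_n = min(1.2×29×14×450, 2.4×16×14×450) = 219.24 kN/bolt; interior L_c = 57 − 18 = 39, R_n = 241.92 kN/bolt. φR_n = 0.75 × (2×219.24 + 4×241.92) = 1054.6 kN.
Block shear: shear path 2×[38+2×57] = 2×152 mm, A_gv = 4256, A_nv = 2×(152 − 2.5×20)×14 = 2856 mm²; tension across gage: (48 − 1×20)×14 = 392 mm². R_n = min(0.6×450×2856, 0.6×345×4256) + 1.0×450×392 = min(771.12, 880.99) + 176.4 = 947.52 kN. φR_n = 0.75 × 947.52 = 710.6 kN.
Governing: min(424.3, 1054.6, 710.6) = 424.3 kN → bolt shear.

424.3 kN (bolt shear governs)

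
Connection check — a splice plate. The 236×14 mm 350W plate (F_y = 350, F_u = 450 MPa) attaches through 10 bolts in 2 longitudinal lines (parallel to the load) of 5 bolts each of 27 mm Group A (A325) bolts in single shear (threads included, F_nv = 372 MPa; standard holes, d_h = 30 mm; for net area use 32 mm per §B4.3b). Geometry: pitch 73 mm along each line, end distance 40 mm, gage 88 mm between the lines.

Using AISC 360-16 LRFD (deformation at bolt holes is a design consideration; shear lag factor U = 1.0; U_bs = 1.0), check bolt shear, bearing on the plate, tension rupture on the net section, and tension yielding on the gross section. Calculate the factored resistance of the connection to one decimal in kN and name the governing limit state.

Bolt shear: A_b = π(27)²/4 = 572.56 mm². φR_n = 0.75 × 372 × 572.56 × 10 × 1 = 1597.4 kN.
Bearing (14 mm plate, F_u = 450 MPa): end bolts L_c = 40 − 30/2 = 25, R_n = min(1.2×25×14×450, 2.4×27×14×450) = 189 kN/bolt; interior L_c = 73 − 30 = 43, R_n = 325.08 kN/bolt. φR_n = 0.75 × (2×189 + 8×325.08) = 2234.0 kN.
Tension rupture (net): A_n = (236 − 2×32)×14 = 2408 mm² (U = 1.0, A_e = A_n). φR_n = 0.75 × 450 × 2408 = 812.7 kN.
Tension yield (gross): A_g = 236×14 = 3304 mm². φR_n = 0.90 × 350 × 3304 = 1040.8 kN.
Governing: min(1597.4, 2234.0, 812.7, 1040.8) = 812.7 kN → net-section rupture.

812.7 kN (net-section rupture governs)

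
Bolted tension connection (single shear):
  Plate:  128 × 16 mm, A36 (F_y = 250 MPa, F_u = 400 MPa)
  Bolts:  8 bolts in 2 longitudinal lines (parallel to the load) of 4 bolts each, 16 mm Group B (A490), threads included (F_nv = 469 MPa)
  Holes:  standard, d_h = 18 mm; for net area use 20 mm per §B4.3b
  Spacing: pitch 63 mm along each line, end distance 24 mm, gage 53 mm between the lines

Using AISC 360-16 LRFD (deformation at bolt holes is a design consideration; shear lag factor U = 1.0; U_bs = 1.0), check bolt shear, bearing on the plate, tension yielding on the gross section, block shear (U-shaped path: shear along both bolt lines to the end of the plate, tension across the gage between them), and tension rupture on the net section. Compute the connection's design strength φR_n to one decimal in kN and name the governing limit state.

422.4 kN (net-section rupture governs)

Bolt shear: A_b = π(16)²/4 = 201.06 mm². φR_n = 0.75 × 469 × 201.06 × 8 × 1 = 565.8 kN.
Bearing (16 mm plate, F_u = 400 MPa): end bolts L_c = 24 − 18/2 = 15, R_n = min(1.2×15×16×400, 2.4×16×16×400) = 115.2 kN/bolt; interior L_c = 63 − 18 = 45, R_n = 245.76 kN/bolt. φR_n = 0.75 × (2×115.2 + 6×245.76) = 1278.7 kN.
Tension yield (gross): A_g = 128×16 = 2048 mm². φR_n = 0.90 × 250 × 2048 = 460.8 kN.
Block shear: shear path 2×[24+3×63] = 2×213 mm, A_gv = 6816, A_nv = 2×(213 − 3.5×20)×16 = 4576 mm²; tension across gage: (53 − 1×20)×16 = 528 mm². R_n = min(0.6×400×4576, 0.6×250×6816) + 1.0×400×528 = min(1098.2, 1022.4) + 211.2 = 1233.6 kN. φR_n = 0.75 × 1233.6 = 925.2 kN.
Tension rupture (net): A_n = (128 − 2×20)×16 = 1408 mm² (U = 1.0, A_e = A_n). φR_n = 0.75 × 400 × 1408 = 422.4 kN.
Governing: min(565.8, 1278.7, 460.8, 925.2, 422.4) = 422.4 kN → net-section rupture.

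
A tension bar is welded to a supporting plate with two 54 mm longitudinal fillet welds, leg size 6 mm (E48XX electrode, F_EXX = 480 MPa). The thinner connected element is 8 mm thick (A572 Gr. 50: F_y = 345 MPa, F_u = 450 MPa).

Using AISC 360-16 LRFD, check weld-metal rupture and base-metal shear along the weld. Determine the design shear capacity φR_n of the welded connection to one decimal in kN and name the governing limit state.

99.0 kN (weld metal governs)

Weld metal: throat = 0.707×6 = 4.242 mm, L = 2×54 = 108 mm. φR_n = 0.75 × 0.6 × 480 × 4.242 × 108 = 99.0 kN.
Base metal shear (8 mm plate): yield φR_n = 1.0×0.6×345×8×108 = 178.8 kN; rupture φR_n = 0.75×0.6×450×8×108 = 175.0 kN; take 175.0 kN (rupture).
Governing: min(99.0, 175.0) = 99.0 kN → weld metal.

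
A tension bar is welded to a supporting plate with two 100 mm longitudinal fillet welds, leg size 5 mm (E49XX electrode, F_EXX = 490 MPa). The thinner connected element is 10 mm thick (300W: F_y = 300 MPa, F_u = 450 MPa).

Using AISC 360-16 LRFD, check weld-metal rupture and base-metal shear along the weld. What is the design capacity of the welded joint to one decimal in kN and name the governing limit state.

155.9 kN (weld metal governs)

Weld metal: throat = 0.707×5 = 3.535 mm, L = 2×100 = 200 mm. φR_n = 0.75 × 0.6 × 490 × 3.535 × 200 = 155.9 kN.
Base metal shear (10 mm plate): yield φR_n = 1.0×0.6×300×10×200 = 360.0 kN; rupture φR_n = 0.75×0.6×450×10×200 = 405.0 kN; take 360.0 kN (yield).
Governing: min(155.9, 360.0) = 155.9 kN → weld metal.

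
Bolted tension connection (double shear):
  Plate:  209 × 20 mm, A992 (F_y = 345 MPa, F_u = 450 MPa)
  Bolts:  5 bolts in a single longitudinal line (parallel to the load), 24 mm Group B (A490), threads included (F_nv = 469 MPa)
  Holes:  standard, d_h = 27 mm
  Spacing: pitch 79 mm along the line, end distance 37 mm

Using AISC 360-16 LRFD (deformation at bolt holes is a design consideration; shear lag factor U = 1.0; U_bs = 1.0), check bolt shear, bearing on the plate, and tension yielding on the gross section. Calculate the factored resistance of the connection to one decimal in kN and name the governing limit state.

Bolt shear: A_b = π(24)²/4 = 452.39 mm². φR_n = 0.75 × 469 × 452.39 × 5 × 2 = 1591.3 kN.
Bearing (20 mm plate, F_u = 450 MPa): end bolts L_c = 37 − 27/2 = 23.5, R_n = min(1.2×23.5×20×450, 2.4×24×20×450) = 253.8 kN/bolt; interior L_c = 79 − 27 = 52, R_n = 518.4 kN/bolt. φR_n = 0.75 × (1×253.8 + 4×518.4) = 1745.6 kN.
Tension yield (gross): A_g = 209×20 = 4180 mm². φR_n = 0.90 × 345 × 4180 = 1297.9 kN.
Governing: min(1591.3, 1745.6, 1297.9) = 1297.9 kN → gross-section yield.

1297.9 kN (gross-section yield governs)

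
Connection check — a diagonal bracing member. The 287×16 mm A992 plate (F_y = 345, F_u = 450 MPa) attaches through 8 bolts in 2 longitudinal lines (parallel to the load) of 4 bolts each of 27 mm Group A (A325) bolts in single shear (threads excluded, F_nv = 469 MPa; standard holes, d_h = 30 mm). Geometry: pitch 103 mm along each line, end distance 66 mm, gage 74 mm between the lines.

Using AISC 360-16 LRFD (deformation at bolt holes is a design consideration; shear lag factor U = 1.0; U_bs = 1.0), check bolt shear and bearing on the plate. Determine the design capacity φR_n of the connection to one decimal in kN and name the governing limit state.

1611.2 kN (bolt shear governs)

Bolt shear: A_b = π(27)²/4 = 572.56 mm². φR_n = 0.75 × 469 × 572.56 × 8 × 1 = 1611.2 kN.
Bearing (16 mm plate, F_u = 450 MPa): end bolts L_c = 66 − 30/2 = 51, R_n = min(1.2×51×16×450, 2.4×27×16×450) = 440.64 kN/bolt; interior L_c = 103 − 30 = 73, R_n = 466.56 kN/bolt. φR_n = 0.75 × (2×440.64 + 6×466.56) = 2760.5 kN.
Governing: min(1611.2, 2760.5) = 1611.2 kN → bolt shear.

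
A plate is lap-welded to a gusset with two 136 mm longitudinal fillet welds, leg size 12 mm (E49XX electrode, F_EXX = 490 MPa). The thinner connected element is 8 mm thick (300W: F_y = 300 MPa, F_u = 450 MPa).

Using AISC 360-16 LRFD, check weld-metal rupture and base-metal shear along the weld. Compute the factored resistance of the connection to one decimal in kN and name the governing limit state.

391.7 kN (base-metal shear governs)

Weld metal: throat = 0.707×12 = 8.484 mm, L = 2×136 = 272 mm. φR_n = 0.75 × 0.6 × 490 × 8.484 × 272 = 508.8 kN.
Base metal shear (8 mm plate): yield φR_n = 1.0×0.6×300×8×272 = 391.7 kN; rupture φR_n = 0.75×0.6×450×8×272 = 440.6 kN; take 391.7 kN (yield).
Governing: min(508.8, 391.7) = 391.7 kN → base-metal shear.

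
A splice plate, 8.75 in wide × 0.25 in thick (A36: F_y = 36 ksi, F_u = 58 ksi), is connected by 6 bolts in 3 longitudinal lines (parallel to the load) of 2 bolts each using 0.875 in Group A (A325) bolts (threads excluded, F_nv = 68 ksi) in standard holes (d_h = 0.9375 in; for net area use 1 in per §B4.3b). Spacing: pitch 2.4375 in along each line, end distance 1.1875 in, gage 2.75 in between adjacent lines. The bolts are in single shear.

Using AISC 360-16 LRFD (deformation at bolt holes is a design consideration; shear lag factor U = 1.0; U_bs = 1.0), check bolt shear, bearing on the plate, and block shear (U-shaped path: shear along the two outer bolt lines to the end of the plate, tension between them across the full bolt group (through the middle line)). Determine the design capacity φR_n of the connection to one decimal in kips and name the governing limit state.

65.8 kips (block shear governs)

Bolt shear: A_b = π(0.875)²/4 = 0.60132 in². φR_n = 0.75 × 68 × 0.60132 × 6 × 1 = 184.0 kips.
Bearing (0.25 in plate, F_u = 58 ksi): end bolts L_c = 1.1875 − 0.9375/2 = 0.71875, R_n = min(1.2×0.71875×0.25×58, 2.4×0.875×0.25×58) = 12.506 kips/bolt; interior L_c = 2.4375 − 0.9375 = 1.5, R_n = 26.1 kips/bolt. φR_n = 0.75 × (3×12.506 + 3×26.1) = 86.9 kips.
Block shear: shear path 2×[1.1875+1×2.4375] = 2×3.625 in, A_gv = 1.8125, A_nv = 2×(3.625 − 1.5×1)×0.25 = 1.0625 in²; tension across gage: (5.5 − 2×1)×0.25 = 0.875 in². R_n = min(0.6×58×1.0625, 0.6×36×1.8125) + 1.0×58×0.875 = min(36.975, 39.15) + 50.75 = 87.725 kips. φR_n = 0.75 × 87.725 = 65.8 kips.
Governing: min(184.0, 86.9, 65.8) = 65.8 kips → block shear.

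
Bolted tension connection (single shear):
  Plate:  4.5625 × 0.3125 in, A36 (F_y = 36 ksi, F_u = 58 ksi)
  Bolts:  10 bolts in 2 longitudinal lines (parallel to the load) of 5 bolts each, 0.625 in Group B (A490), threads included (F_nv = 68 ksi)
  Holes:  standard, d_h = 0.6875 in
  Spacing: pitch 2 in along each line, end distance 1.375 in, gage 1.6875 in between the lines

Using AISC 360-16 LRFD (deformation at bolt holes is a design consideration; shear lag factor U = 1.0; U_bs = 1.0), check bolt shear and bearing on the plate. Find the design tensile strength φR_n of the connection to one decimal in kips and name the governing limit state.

156.5 kips (bolt shear governs)

Bolt shear: A_b = π(0.625)²/4 = 0.3068 in². φR_n = 0.75 × 68 × 0.3068 × 10 × 1 = 156.5 kips.
Bearing (0.3125 in plate, F_u = 58 ksi): end bolts L_c = 1.375 − 0.6875/2 = 1.03125, R_n = min(1.2×1.03125×0.3125×58, 2.4×0.625×0.3125×58) = 22.43 kips/bolt; interior L_c = 2 − 0.6875 = 1.3125, R_n = 27.188 kips/bolt. φR_n = 0.75 × (2×22.43 + 8×27.188) = 196.8 kips.
Governing: min(156.5, 196.8) = 156.5 kips → bolt shear.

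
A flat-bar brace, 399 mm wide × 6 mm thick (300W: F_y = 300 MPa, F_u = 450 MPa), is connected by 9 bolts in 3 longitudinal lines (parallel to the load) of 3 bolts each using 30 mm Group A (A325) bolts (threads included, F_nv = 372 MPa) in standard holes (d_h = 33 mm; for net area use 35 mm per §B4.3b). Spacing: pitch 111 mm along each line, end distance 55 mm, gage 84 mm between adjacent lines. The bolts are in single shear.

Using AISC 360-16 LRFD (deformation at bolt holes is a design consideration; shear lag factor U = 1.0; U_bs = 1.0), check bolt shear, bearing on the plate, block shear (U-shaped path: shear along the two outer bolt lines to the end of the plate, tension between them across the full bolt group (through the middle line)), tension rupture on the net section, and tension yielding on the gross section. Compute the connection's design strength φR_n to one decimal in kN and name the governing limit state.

595.4 kN (net-section rupture governs)

Bolt shear: A_b = π(30)²/4 = 706.86 mm². φR_n = 0.75 × 372 × 706.86 × 9 × 1 = 1774.9 kN.
Bearing (6 mm plate, F_u = 450 MPa): end bolts L_c = 55 − 33/2 = 38.5, R_n = min(1.2×38.5×6×450, 2.4×30×6×450) = 124.74 kN/bolt; interior L_c = 111 − 33 = 78, R_n = 194.4 kN/bolt. φR_n = 0.75 × (3×124.74 + 6×194.4) = 1155.5 kN.
Block shear: shear path 2×[55+2×111] = 2×277 mm, A_gv = 3324, A_nv = 2×(277 − 2.5×35)×6 = 2274 mm²; tension across gage: (168 − 2×35)×6 = 588 mm². R_n = min(0.6×450×2274, 0.6×300×3324) + 1.0×450×588 = min(613.98, 598.32) + 264.6 = 862.92 kN. φR_n = 0.75 × 862.92 = 647.2 kN.
Tension rupture (net): A_n = (399 − 3×35)×6 = 1764 mm² (U = 1.0, A_e = A_n). φR_n = 0.75 × 450 × 1764 = 595.4 kN.
Tension yield (gross): A_g = 399×6 = 2394 mm². φR_n = 0.90 × 300 × 2394 = 646.4 kN.
Governing: min(1774.9, 1155.5, 647.2, 595.4, 646.4) = 595.4 kN → net-section rupture.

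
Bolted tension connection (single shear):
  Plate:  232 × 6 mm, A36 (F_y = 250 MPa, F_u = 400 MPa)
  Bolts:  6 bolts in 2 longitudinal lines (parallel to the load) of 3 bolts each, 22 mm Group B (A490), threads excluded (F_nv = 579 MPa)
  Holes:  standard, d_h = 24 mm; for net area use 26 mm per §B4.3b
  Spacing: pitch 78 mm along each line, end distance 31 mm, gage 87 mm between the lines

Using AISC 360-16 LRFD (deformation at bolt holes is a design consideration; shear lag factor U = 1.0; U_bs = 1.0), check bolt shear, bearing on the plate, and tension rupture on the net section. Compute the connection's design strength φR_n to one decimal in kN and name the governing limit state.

Bolt shear: A_b = π(22)²/4 = 380.13 mm². φR_n = 0.75 × 579 × 380.13 × 6 × 1 = 990.4 kN.
Bearing (6 mm plate, F_u = 400 MPa): end bolts L_c = 31 − 24/2 = 19, R_n = min(1.2×19×6×400, 2.4×22×6×400) = 54.72 kN/bolt; interior L_c = 78 − 24 = 54, R_n = 126.72 kN/bolt. φR_n = 0.75 × (2×54.72 + 4×126.72) = 462.2 kN.
Tension rupture (net): A_n = (232 − 2×26)×6 = 1080 mm² (U = 1.0, A_e = A_n). φR_n = 0.75 × 400 × 1080 = 324.0 kN.
Governing: min(990.4, 462.2, 324.0) = 324.0 kN → net-section rupture.

324.0 kN (net-section rupture governs)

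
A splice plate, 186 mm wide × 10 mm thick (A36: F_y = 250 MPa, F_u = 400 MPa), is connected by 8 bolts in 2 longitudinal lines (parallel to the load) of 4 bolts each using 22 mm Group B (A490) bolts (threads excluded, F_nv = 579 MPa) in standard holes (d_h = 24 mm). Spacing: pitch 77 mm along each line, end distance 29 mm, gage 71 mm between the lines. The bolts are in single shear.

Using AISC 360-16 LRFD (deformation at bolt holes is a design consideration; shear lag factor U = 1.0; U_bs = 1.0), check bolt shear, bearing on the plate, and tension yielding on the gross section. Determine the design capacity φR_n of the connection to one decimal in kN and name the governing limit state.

Bolt shear: A_b = π(22)²/4 = 380.13 mm². φR_n = 0.75 × 579 × 380.13 × 8 × 1 = 1320.6 kN.
Bearing (10 mm plate, F_u = 400 MPa): end bolts L_c = 29 − 24/2 = 17, R_n = min(1.2×17×10×400, 2.4×22×10×400) = 81.6 kN/bolt; interior L_c = 77 − 24 = 53, R_n = 211.2 kN/bolt. φR_n = 0.75 × (2×81.6 + 6×211.2) = 1072.8 kN.
Tension yield (gross): A_g = 186×10 = 1860 mm². φR_n = 0.90 × 250 × 1860 = 418.5 kN.
Governing: min(1320.6, 1072.8, 418.5) = 418.5 kN → gross-section yield.

418.5 kN (gross-section yield governs)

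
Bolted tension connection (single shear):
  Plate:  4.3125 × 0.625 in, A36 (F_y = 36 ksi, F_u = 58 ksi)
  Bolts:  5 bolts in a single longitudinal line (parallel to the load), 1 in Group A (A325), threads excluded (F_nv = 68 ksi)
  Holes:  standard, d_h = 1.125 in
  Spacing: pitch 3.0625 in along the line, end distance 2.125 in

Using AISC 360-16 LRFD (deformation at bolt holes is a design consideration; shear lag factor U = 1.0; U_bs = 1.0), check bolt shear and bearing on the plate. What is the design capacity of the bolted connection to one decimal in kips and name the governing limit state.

200.3 kips (bolt shear governs)

Bolt shear: A_b = π(1)²/4 = 0.7854 in². φR_n = 0.75 × 68 × 0.7854 × 5 × 1 = 200.3 kips.
Bearing (0.625 in plate, F_u = 58 ksi): end bolts L_c = 2.125 − 1.125/2 = 1.5625, R_n = min(1.2×1.5625×0.625×58, 2.4×1×0.625×58) = 67.969 kips/bolt; interior L_c = 3.0625 − 1.125 = 1.9375, R_n = 84.281 kips/bolt. φR_n = 0.75 × (1×67.969 + 4×84.281) = 303.8 kips.
Governing: min(200.3, 303.8) = 200.3 kips → bolt shear.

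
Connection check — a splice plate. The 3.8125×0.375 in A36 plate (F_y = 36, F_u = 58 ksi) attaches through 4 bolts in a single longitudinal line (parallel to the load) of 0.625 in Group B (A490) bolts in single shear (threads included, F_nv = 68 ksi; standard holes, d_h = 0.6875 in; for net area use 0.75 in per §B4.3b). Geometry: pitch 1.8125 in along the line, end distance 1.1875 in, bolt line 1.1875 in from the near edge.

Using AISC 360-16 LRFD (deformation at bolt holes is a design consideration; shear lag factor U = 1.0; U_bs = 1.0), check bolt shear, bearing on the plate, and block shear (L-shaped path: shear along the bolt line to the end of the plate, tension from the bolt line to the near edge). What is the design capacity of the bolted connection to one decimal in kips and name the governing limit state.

Bolt shear: A_b = π(0.625)²/4 = 0.3068 in². φR_n = 0.75 × 68 × 0.3068 × 4 × 1 = 62.6 kips.
Bearing (0.375 in plate, F_u = 58 ksi): end bolts L_c = 1.1875 − 0.6875/2 = 0.84375, R_n = min(1.2×0.84375×0.375×58, 2.4×0.625×0.375×58) = 22.022 kips/bolt; interior L_c = 1.8125 − 0.6875 = 1.125, R_n = 29.363 kips/bolt. φR_n = 0.75 × (1×22.022 + 3×29.363) = 82.6 kips.
Block shear: shear path 1×[1.1875+3×1.8125] = 1×6.625 in, A_gv = 2.4844, A_nv = 1×(6.625 − 3.5×0.75)×0.375 = 1.5 in²; tension to near edge: (1.1875 − 0.5×0.75)×0.375 = 0.30469 in². R_n = min(0.6×58×1.5, 0.6×36×2.4844) + 1.0×58×0.30469 = min(52.2, 53.663) + 17.672 = 69.872 kips. φR_n = 0.75 × 69.872 = 52.4 kips.
Governing: min(62.6, 82.6, 52.4) = 52.4 kips → block shear.

52.4 kips (block shear governs)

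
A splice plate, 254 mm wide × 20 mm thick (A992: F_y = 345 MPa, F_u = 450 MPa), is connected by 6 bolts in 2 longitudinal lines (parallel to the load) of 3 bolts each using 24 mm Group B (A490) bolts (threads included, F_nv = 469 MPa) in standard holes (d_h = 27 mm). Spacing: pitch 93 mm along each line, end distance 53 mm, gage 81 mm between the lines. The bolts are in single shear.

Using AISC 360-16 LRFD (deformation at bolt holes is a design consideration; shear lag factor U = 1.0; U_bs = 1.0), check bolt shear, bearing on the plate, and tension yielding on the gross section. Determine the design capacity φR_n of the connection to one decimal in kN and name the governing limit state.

954.8 kN (bolt shear governs)

Bolt shear: A_b = π(24)²/4 = 452.39 mm². φR_n = 0.75 × 469 × 452.39 × 6 × 1 = 954.8 kN.
Bearing (20 mm plate, F_u = 450 MPa): end bolts L_c = 53 − 27/2 = 39.5, R_n = min(1.2×39.5×20×450, 2.4×24×20×450) = 426.6 kN/bolt; interior L_c = 93 − 27 = 66, R_n = 518.4 kN/bolt. φR_n = 0.75 × (2×426.6 + 4×518.4) = 2195.1 kN.
Tension yield (gross): A_g = 254×20 = 5080 mm². φR_n = 0.90 × 345 × 5080 = 1577.3 kN.
Governing: min(954.8, 2195.1, 1577.3) = 954.8 kN → bolt shear.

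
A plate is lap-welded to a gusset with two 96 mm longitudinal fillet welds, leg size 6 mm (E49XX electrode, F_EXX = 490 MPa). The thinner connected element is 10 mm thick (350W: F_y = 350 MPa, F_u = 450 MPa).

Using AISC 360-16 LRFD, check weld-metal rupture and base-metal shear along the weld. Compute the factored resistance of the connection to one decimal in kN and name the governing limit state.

Weld metal: throat = 0.707×6 = 4.242 mm, L = 2×96 = 192 mm. φR_n = 0.75 × 0.6 × 490 × 4.242 × 192 = 179.6 kN.
Base metal shear (10 mm plate): yield φR_n = 1.0×0.6×350×10×192 = 403.2 kN; rupture φR_n = 0.75×0.6×450×10×192 = 388.8 kN; take 388.8 kN (rupture).
Governing: min(179.6, 388.8) = 179.6 kN → weld metal.

179.6 kN (weld metal governs)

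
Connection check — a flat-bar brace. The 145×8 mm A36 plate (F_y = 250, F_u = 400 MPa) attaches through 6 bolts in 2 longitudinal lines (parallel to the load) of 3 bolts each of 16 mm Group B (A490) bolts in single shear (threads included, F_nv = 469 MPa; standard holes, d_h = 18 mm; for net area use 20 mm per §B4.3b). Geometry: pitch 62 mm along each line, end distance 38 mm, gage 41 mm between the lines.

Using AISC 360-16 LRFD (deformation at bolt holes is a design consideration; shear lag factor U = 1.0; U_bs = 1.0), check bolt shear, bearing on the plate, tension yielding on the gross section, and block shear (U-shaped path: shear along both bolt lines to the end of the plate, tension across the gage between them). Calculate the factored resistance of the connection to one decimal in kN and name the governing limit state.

Bolt shear: A_b = π(16)²/4 = 201.06 mm². φR_n = 0.75 × 469 × 201.06 × 6 × 1 = 424.3 kN.
Bearing (8 mm plate, F_u = 400 MPa): end bolts L_c = 38 − 18/2 = 29, R_n = min(1.2×29×8×400, 2.4×16×8×400) = 111.36 kN/bolt; interior L_c = 62 − 18 = 44, R_n = 122.88 kN/bolt. φR_n = 0.75 × (2×111.36 + 4×122.88) = 535.7 kN.
Tension yield (gross): A_g = 145×8 = 1160 mm². φR_n = 0.90 × 250 × 1160 = 261.0 kN.
Block shear: shear path 2×[38+2×62] = 2×162 mm, A_gv = 2592, A_nv = 2×(162 − 2.5×20)×8 = 1792 mm²; tension across gage: (41 − 1×20)×8 = 168 mm². R_n = min(0.6×400×1792, 0.6×250×2592) + 1.0×400×168 = min(430.08, 388.8) + 67.2 = 456 kN. φR_n = 0.75 × 456 = 342.0 kN.
Governing: min(424.3, 535.7, 261.0, 342.0) = 261.0 kN → gross-section yield.

261.0 kN (gross-section yield governs)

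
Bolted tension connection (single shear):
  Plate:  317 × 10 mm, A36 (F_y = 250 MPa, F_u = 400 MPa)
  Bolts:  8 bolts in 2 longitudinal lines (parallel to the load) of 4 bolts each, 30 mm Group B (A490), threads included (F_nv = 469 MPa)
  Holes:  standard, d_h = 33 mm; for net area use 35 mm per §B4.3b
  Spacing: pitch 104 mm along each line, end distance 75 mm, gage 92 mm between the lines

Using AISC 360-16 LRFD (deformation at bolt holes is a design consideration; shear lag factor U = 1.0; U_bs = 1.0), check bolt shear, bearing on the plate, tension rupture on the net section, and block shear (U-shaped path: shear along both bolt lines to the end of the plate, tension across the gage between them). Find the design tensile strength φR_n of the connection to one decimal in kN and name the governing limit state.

741.0 kN (net-section rupture governs)

Bolt shear: A_b = π(30)²/4 = 706.86 mm². φR_n = 0.75 × 469 × 706.86 × 8 × 1 = 1989.1 kN.
Bearing (10 mm plate, F_u = 400 MPa): end bolts L_c = 75 − 33/2 = 58.5, R_n = min(1.2×58.5×10×400, 2.4×30×10×400) = 280.8 kN/bolt; interior L_c = 104 − 33 = 71, R_n = 288 kN/bolt. φR_n = 0.75 × (2×280.8 + 6×288) = 1717.2 kN.
Tension rupture (net): A_n = (317 − 2×35)×10 = 2470 mm² (U = 1.0, A_e = A_n). φR_n = 0.75 × 400 × 2470 = 741.0 kN.
Block shear: shear path 2×[75+3×104] = 2×387 mm, A_gv = 7740, A_nv = 2×(387 − 3.5×35)×10 = 5290 mm²; tension across gage: (92 − 1×35)×10 = 570 mm². R_n = min(0.6×400×5290, 0.6×250×7740) + 1.0×400×570 = min(1269.6, 1161) + 228 = 1389 kN. φR_n = 0.75 × 1389 = 1041.8 kN.
Governing: min(1989.1, 1717.2, 741.0, 1041.8) = 741.0 kN → net-section rupture.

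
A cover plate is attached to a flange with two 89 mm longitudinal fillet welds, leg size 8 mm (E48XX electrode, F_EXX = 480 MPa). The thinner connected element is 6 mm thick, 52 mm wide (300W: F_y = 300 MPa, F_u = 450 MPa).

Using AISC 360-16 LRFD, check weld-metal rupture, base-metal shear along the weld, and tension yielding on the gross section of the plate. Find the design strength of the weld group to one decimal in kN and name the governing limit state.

Weld metal: throat = 0.707×8 = 5.656 mm, L = 2×89 = 178 mm. φR_n = 0.75 × 0.6 × 480 × 5.656 × 178 = 217.5 kN.
Base metal shear (6 mm plate): yield φR_n = 1.0×0.6×300×6×178 = 192.2 kN; rupture φR_n = 0.75×0.6×450×6×178 = 216.3 kN; take 192.2 kN (yield).
Tension yield (gross): A_g = 52×6 = 312 mm². φR_n = 0.90 × 300 × 312 = 84.2 kN.
Governing: min(217.5, 192.2, 84.2) = 84.2 kN → gross-section yield.

84.2 kN (gross-section yield governs)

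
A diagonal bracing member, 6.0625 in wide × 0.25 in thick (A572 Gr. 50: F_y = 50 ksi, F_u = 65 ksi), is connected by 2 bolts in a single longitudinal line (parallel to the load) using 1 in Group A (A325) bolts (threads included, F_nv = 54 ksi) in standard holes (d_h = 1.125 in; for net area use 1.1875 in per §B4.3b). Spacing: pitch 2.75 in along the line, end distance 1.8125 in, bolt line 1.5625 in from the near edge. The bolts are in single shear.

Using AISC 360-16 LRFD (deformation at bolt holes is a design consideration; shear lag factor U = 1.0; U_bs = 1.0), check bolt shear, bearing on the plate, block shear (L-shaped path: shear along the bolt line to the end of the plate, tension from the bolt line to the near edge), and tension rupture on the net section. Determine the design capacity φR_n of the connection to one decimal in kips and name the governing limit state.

Bolt shear: A_b = π(1)²/4 = 0.7854 in². φR_n = 0.75 × 54 × 0.7854 × 2 × 1 = 63.6 kips.
Bearing (0.25 in plate, F_u = 65 ksi): end bolts L_c = 1.8125 − 1.125/2 = 1.25, R_n = min(1.2×1.25×0.25×65, 2.4×1×0.25×65) = 24.375 kips/bolt; interior L_c = 2.75 − 1.125 = 1.625, R_n = 31.688 kips/bolt. φR_n = 0.75 × (1×24.375 + 1×31.688) = 42.0 kips.
Block shear: shear path 1×[1.8125+1×2.75] = 1×4.5625 in, A_gv = 1.1406, A_nv = 1×(4.5625 − 1.5×1.1875)×0.25 = 0.69531 in²; tension to near edge: (1.5625 − 0.5×1.1875)×0.25 = 0.24219 in². R_n = min(0.6×65×0.69531, 0.6×50×1.1406) + 1.0×65×0.24219 = min(27.117, 34.218) + 15.742 = 42.859 kips. φR_n = 0.75 × 42.859 = 32.1 kips.
Tension rupture (net): A_n = (6.0625 − 1×1.1875)×0.25 = 1.2188 in² (U = 1.0, A_e = A_n). φR_n = 0.75 × 65 × 1.2188 = 59.4 kips.
Governing: min(63.6, 42.0, 32.1, 59.4) = 32.1 kips → block shear.

32.1 kips (block shear governs)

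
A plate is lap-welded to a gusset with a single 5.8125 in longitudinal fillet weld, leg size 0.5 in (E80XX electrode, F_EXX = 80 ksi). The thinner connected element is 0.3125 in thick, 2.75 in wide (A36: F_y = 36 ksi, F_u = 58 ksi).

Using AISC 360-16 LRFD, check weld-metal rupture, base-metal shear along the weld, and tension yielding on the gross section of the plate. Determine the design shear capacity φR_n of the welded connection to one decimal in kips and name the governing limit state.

Weld metal: throat = 0.707×0.5 = 0.3535 in, L = 5.8125 in. φR_n = 0.75 × 0.6 × 80 × 0.3535 × 5.8125 = 74.0 kips.
Base metal shear (0.3125 in plate): yield φR_n = 1.0×0.6×36×0.3125×5.8125 = 39.2 kips; rupture φR_n = 0.75×0.6×58×0.3125×5.8125 = 47.4 kips; take 39.2 kips (yield).
Tension yield (gross): A_g = 2.75×0.3125 = 0.85938 in². φR_n = 0.90 × 36 × 0.85938 = 27.8 kips.
Governing: min(74.0, 39.2, 27.8) = 27.8 kips → gross-section yield.

27.8 kips (gross-section yield governs)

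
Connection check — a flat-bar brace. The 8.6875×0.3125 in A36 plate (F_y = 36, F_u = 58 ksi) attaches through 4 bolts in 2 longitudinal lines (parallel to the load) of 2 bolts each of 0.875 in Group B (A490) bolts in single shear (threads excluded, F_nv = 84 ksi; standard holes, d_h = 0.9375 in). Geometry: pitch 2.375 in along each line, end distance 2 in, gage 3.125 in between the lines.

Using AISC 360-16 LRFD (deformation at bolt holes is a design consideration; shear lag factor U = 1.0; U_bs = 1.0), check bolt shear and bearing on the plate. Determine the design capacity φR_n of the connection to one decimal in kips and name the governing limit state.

Bolt shear: A_b = π(0.875)²/4 = 0.60132 in². φR_n = 0.75 × 84 × 0.60132 × 4 × 1 = 151.5 kips.
Bearing (0.3125 in plate, F_u = 58 ksi): end bolts L_c = 2 − 0.9375/2 = 1.53125, R_n = min(1.2×1.53125×0.3125×58, 2.4×0.875×0.3125×58) = 33.305 kips/bolt; interior L_c = 2.375 − 0.9375 = 1.4375, R_n = 31.266 kips/bolt. φR_n = 0.75 × (2×33.305 + 2×31.266) = 96.9 kips.
Governing: min(151.5, 96.9) = 96.9 kips → bearing.

96.9 kips (bearing governs)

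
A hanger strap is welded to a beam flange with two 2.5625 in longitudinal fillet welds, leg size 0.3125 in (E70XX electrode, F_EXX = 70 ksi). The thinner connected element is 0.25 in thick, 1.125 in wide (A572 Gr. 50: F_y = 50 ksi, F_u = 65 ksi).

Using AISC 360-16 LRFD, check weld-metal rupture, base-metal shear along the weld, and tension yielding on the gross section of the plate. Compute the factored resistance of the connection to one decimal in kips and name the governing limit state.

Weld metal: throat = 0.707×0.3125 = 0.22094 in, L = 2×2.5625 = 5.125 in. φR_n = 0.75 × 0.6 × 70 × 0.22094 × 5.125 = 35.7 kips.
Base metal shear (0.25 in plate): yield φR_n = 1.0×0.6×50×0.25×5.125 = 38.4 kips; rupture φR_n = 0.75×0.6×65×0.25×5.125 = 37.5 kips; take 37.5 kips (rupture).
Tension yield (gross): A_g = 1.125×0.25 = 0.28125 in². φR_n = 0.90 × 50 × 0.28125 = 12.7 kips.
Governing: min(35.7, 37.5, 12.7) = 12.7 kips → gross-section yield.

12.7 kips (gross-section yield governs)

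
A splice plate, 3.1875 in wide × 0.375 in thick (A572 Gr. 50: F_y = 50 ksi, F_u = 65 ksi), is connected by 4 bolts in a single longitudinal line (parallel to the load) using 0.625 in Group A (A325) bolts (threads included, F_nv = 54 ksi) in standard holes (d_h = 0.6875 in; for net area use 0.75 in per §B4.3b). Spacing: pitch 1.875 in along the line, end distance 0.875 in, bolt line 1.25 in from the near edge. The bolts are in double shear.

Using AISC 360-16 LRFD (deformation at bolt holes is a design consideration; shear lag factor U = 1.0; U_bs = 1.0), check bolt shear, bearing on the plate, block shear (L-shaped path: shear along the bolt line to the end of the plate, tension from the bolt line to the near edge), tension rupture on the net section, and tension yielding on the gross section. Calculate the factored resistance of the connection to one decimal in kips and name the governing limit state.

44.6 kips (net-section rupture governs)

Bolt shear: A_b = π(0.625)²/4 = 0.3068 in². φR_n = 0.75 × 54 × 0.3068 × 4 × 2 = 99.4 kips.
Bearing (0.375 in plate, F_u = 65 ksi): end bolts L_c = 0.875 − 0.6875/2 = 0.53125, R_n = min(1.2×0.53125×0.375×65, 2.4×0.625×0.375×65) = 15.539 kips/bolt; interior L_c = 1.875 − 0.6875 = 1.1875, R_n = 34.734 kips/bolt. φR_n = 0.75 × (1×15.539 + 3×34.734) = 89.8 kips.
Block shear: shear path 1×[0.875+3×1.875] = 1×6.5 in, A_gv = 2.4375, A_nv = 1×(6.5 − 3.5×0.75)×0.375 = 1.4531 in²; tension to near edge: (1.25 − 0.5×0.75)×0.375 = 0.32813 in². R_n = min(0.6×65×1.4531, 0.6×50×2.4375) + 1.0×65×0.32813 = min(56.671, 73.125) + 21.328 = 77.999 kips. φR_n = 0.75 × 77.999 = 58.5 kips.
Tension rupture (net): A_n = (3.1875 − 1×0.75)×0.375 = 0.91406 in² (U = 1.0, A_e = A_n). φR_n = 0.75 × 65 × 0.91406 = 44.6 kips.
Tension yield (gross): A_g = 3.1875×0.375 = 1.1953 in². φR_n = 0.90 × 50 × 1.1953 = 53.8 kips.
Governing: min(99.4, 89.8, 58.5, 44.6, 53.8) = 44.6 kips → net-section rupture.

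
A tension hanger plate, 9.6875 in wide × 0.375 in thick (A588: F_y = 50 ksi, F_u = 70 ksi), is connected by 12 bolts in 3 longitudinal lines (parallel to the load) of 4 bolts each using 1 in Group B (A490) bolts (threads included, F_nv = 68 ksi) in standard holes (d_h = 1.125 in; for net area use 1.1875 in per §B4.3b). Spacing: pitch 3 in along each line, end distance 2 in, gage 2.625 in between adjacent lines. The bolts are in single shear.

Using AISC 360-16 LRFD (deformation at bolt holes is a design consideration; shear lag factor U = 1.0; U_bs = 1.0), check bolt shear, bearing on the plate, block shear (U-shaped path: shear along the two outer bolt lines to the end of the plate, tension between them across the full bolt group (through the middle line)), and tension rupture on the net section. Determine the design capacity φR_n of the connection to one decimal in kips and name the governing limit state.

120.6 kips (net-section rupture governs)

Bolt shear: A_b = π(1)²/4 = 0.7854 in². φR_n = 0.75 × 68 × 0.7854 × 12 × 1 = 480.7 kips.
Bearing (0.375 in plate, F_u = 70 ksi): end bolts L_c = 2 − 1.125/2 = 1.4375, R_n = min(1.2×1.4375×0.375×70, 2.4×1×0.375×70) = 45.281 kips/bolt; interior L_c = 3 − 1.125 = 1.875, R_n = 59.063 kips/bolt. φR_n = 0.75 × (3×45.281 + 9×59.063) = 500.6 kips.
Block shear: shear path 2×[2+3×3] = 2×11 in, A_gv = 8.25, A_nv = 2×(11 − 3.5×1.1875)×0.375 = 5.1328 in²; tension across gage: (5.25 − 2×1.1875)×0.375 = 1.0781 in². R_n = min(0.6×70×5.1328, 0.6×50×8.25) + 1.0×70×1.0781 = min(215.58, 247.5) + 75.467 = 291.05 kips. φR_n = 0.75 × 291.05 = 218.3 kips.
Tension rupture (net): A_n = (9.6875 − 3×1.1875)×0.375 = 2.2969 in² (U = 1.0, A_e = A_n). φR_n = 0.75 × 70 × 2.2969 = 120.6 kips.
Governing: min(480.7, 500.6, 218.3, 120.6) = 120.6 kips → net-section rupture.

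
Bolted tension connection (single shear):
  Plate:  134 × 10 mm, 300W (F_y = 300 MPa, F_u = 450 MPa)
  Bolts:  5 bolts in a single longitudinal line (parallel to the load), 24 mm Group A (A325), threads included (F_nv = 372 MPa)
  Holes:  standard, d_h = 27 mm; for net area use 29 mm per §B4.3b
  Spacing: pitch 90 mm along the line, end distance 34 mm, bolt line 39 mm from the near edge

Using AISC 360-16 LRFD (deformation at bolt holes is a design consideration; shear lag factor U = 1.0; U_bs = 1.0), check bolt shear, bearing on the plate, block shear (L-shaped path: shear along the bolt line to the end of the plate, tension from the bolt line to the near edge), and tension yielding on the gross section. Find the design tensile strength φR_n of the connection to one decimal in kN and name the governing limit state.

361.8 kN (gross-section yield governs)

Bolt shear: A_b = π(24)²/4 = 452.39 mm². φR_n = 0.75 × 372 × 452.39 × 5 × 1 = 631.1 kN.
Bearing (10 mm plate, F_u = 450 MPa): end bolts L_c = 34 − 27/2 = 20.5, R_n = min(1.2×20.5×10×450, 2.4×24×10×450) = 110.7 kN/bolt; interior L_c = 90 − 27 = 63, R_n = 259.2 kN/bolt. φR_n = 0.75 × (1×110.7 + 4×259.2) = 860.6 kN.
Block shear: shear path 1×[34+4×90] = 1×394 mm, A_gv = 3940, A_nv = 1×(394 − 4.5×29)×10 = 2635 mm²; tension to near edge: (39 − 0.5×29)×10 = 245 mm². R_n = min(0.6×450×2635, 0.6×300×3940) + 1.0×450×245 = min(711.45, 709.2) + 110.25 = 819.45 kN. φR_n = 0.75 × 819.45 = 614.6 kN.
Tension yield (gross): A_g = 134×10 = 1340 mm². φR_n = 0.90 × 300 × 1340 = 361.8 kN.
Governing: min(631.1, 860.6, 614.6, 361.8) = 361.8 kN → gross-section yield.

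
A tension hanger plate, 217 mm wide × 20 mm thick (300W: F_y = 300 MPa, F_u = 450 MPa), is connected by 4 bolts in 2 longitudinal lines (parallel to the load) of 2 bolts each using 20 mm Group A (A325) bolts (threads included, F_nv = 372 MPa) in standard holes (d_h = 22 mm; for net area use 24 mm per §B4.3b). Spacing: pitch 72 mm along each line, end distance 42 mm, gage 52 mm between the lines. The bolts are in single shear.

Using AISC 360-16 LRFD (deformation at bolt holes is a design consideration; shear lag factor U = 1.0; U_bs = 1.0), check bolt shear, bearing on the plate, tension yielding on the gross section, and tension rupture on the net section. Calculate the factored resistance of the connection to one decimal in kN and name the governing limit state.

Bolt shear: A_b = π(20)²/4 = 314.16 mm². φR_n = 0.75 × 372 × 314.16 × 4 × 1 = 350.6 kN.
Bearing (20 mm plate, F_u = 450 MPa): end bolts L_c = 42 − 22/2 = 31, R_n = min(1.2×31×20×450, 2.4×20×20×450) = 334.8 kN/bolt; interior L_c = 72 − 22 = 50, R_n = 432 kN/bolt. φR_n = 0.75 × (2×334.8 + 2×432) = 1150.2 kN.
Tension yield (gross): A_g = 217×20 = 4340 mm². φR_n = 0.90 × 300 × 4340 = 1171.8 kN.
Tension rupture (net): A_n = (217 − 2×24)×20 = 3380 mm² (U = 1.0, A_e = A_n). φR_n = 0.75 × 450 × 3380 = 1140.8 kN.
Governing: min(350.6, 1150.2, 1171.8, 1140.8) = 350.6 kN → bolt shear.

350.6 kN (bolt shear governs)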